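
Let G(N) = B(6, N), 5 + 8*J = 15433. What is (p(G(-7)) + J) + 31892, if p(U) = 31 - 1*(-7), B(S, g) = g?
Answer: 67717/2 ≈ 33859.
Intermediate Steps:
J = 3857/2 (J = -5/8 + (⅛)*15433 = -5/8 + 15433/8 = 3857/2 ≈ 1928.5)
G(N) = N
p(U) = 38 (p(U) = 31 + 7 = 38)
(p(G(-7)) + J) + 31892 = (38 + 3857/2) + 31892 = 3933/2 + 31892 = 67717/2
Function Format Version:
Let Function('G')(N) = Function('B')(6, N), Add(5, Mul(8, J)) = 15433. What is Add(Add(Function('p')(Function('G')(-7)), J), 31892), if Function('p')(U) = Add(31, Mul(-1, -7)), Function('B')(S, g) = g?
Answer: Rational(67717, 2) ≈ 33859.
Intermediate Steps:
J = Rational(3857, 2) (J = Add(Rational(-5, 8), Mul(Rational(1, 8), 15433)) = Add(Rational(-5, 8), Rational(15433, 8)) = Rational(3857, 2) ≈ 1928.5)
Function('G')(N) = N
Function('p')(U) = 38 (Function('p')(U) = Add(31, 7) = 38)
Add(Add(Function('p')(Function('G')(-7)), J), 31892) = Add(Add(38, Rational(3857, 2)), 31892) = Add(Rational(3933, 2), 31892) = Rational(67717, 2)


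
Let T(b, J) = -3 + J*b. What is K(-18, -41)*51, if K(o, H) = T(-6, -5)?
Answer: 1377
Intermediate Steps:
K(o, H) = 27 (K(o, H) = -3 - 5*(-6) = -3 + 30 = 27)
K(-18, -41)*51 = 27*51 = 1377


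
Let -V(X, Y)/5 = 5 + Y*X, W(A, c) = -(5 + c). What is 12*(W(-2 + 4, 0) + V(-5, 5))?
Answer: 1140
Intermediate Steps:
W(A, c) = -5 - c
V(X, Y) = -25 - 5*X*Y (V(X, Y) = -5*(5 + Y*X) = -5*(5 + X*Y) = -25 - 5*X*Y)
12*(W(-2 + 4, 0) + V(-5, 5)) = 12*((-5 - 1*0) + (-25 - 5*(-5)*5)) = 12*((-5 + 0) + (-25 + 125)) = 12*(-5 + 100) = 12*95 = 1140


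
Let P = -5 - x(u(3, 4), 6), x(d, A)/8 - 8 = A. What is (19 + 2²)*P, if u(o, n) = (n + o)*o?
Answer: -2691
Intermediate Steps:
u(o, n) = o*(n + o)
x(d, A) = 64 + 8*A
P = -117 (P = -5 - (64 + 8*6) = -5 - (64 + 48) = -5 - 1*112 = -5 - 112 = -117)
(19 + 2²)*P = (19 + 2²)*(-117) = (19 + 4)*(-117) = 23*(-117) = -2691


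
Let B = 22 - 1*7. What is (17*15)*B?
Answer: 3825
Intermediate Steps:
B = 15 (B = 22 - 7 = 15)
(17*15)*B = (17*15)*15 = 255*15 = 3825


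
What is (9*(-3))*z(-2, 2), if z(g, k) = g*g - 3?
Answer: -27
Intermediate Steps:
z(g, k) = -3 + g**2 (z(g, k) = g**2 - 3 = -3 + g**2)
(9*(-3))*z(-2, 2) = (9*(-3))*(-3 + (-2)**2) = -27*(-3 + 4) = -27*1 = -27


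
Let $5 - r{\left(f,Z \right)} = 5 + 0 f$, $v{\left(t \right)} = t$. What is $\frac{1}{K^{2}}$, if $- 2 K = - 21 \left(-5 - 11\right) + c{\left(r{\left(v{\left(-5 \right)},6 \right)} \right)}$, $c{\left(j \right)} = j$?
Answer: $\frac{1}{28224} \approx 3.5431 \cdot 10^{-5}$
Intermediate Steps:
$r{\left(f,Z \right)} = 0$ ($r{\left(f,Z \right)} = 5 - \left(5 + 0 f\right) = 5 - \left(5 + 0\right) = 5 - 5 = 0$)
$K = -168$ ($K = - \frac{- 21 \left(-5 - 11\right) + 0}{2} = - \frac{\left(-21\right) \left(-16\right) + 0}{2} = - \frac{336 + 0}{2} = \left(- \frac{1}{2}\right) 336 = -168$)
$\frac{1}{K^{2}} = \frac{1}{\left(-168\right)^{2}} = \frac{1}{28224}$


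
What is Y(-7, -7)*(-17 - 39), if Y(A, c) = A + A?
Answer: 784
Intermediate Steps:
Y(A, c) = 2*A
Y(-7, -7)*(-17 - 39) = (2*(-7))*(-17 - 39) = -14*(-56) = 784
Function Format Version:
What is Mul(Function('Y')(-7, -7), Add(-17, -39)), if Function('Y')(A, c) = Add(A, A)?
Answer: 784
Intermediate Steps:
Function('Y')(A, c) = Mul(2, A)
Mul(Function('Y')(-7, -7), Add(-17, -39)) = Mul(Mul(2, -7), Add(-17, -39)) = Mul(-14, -56) = 784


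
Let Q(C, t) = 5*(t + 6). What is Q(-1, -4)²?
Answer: 100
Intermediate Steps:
Q(C, t) = 30 + 5*t (Q(C, t) = 5*(6 + t) = 30 + 5*t)
Q(-1, -4)² = (30 + 5*(-4))² = (30 - 20)² = 10² = 100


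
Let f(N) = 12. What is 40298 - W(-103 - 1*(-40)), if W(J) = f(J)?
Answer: 40286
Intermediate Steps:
W(J) = 12
40298 - W(-103 - 1*(-40)) = 40298 - 1*12 = 40298 - 12 = 40286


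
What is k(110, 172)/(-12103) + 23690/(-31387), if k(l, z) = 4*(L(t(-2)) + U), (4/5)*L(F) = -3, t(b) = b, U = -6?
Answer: -21961229/29221297 ≈ -0.75155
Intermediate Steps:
L(F) = -15/4 (L(F) = (5/4)*(-3) = -15/4)
k(l, z) = -39 (k(l, z) = 4*(-15/4 - 6) = 4*(-39/4) = -39)
k(110, 172)/(-12103) + 23690/(-31387) = -39/(-12103) + 23690/(-31387) = -39*(-1/12103) + 23690*(-1/31387) = 3/931 - 23690/31387 = -21961229/29221297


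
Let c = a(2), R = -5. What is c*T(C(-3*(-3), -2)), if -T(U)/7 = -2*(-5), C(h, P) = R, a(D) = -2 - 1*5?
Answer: 490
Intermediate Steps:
a(D) = -7 (a(D) = -2 - 5 = -7)
c = -7
C(h, P) = -5
T(U) = -70 (T(U) = -(-14)*(-5) = -7*10 = -70)
c*T(C(-3*(-3), -2)) = -7*(-70) = 490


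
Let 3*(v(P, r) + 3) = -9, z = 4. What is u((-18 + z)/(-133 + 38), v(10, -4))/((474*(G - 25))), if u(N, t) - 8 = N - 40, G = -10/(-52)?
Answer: 39338/14522175 ≈ 0.0027088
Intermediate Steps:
v(P, r) = -6 (v(P, r) = -3 + (⅓)*(-9) = -3 - 3 = -6)
G = 5/26 (G = -10*(-1/52) = 5/26 ≈ 0.19231)
u(N, t) = -32 + N (u(N, t) = 8 + (N - 40) = 8 + (-40 + N) = -32 + N)
u((-18 + z)/(-133 + 38), v(10, -4))/((474*(G - 25))) = (-32 + (-18 + 4)/(-133 + 38))/((474*(5/26 - 25))) = (-32 - 14/(-95))/((474*(-645/26))) = (-32 - 14*(-1/95))/(-152865/13) = (-32 + 14/95)*(-13/152865) = -3026/95*(-13/152865) = 39338/14522175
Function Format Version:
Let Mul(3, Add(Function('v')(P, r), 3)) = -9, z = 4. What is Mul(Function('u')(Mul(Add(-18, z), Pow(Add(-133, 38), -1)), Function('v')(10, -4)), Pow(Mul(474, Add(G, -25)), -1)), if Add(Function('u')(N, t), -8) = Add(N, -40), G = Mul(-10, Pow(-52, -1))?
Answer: Rational(39338, 14522175) ≈ 0.0027088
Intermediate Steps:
Function('v')(P, r) = -6 (Function('v')(P, r) = Add(-3, Mul(Rational(1, 3), -9)) = Add(-3, -3) = -6)
G = Rational(5, 26) (G = Mul(-10, Rational(-1, 52)) = Rational(5, 26) ≈ 0.19231)
Function('u')(N, t) = Add(-32, N) (Function('u')(N, t) = Add(8, Add(N, -40)) = Add(8, Add(-40, N)) = Add(-32, N))
Mul(Function('u')(Mul(Add(-18, z), Pow(Add(-133, 38), -1)), Function('v')(10, -4)), Pow(Mul(474, Add(G, -25)), -1)) = Mul(Add(-32, Mul(Add(-18, 4), Pow(Add(-133, 38), -1))), Pow(Mul(474, Add(Rational(5, 26), -25)), -1)) = Mul(Add(-32, Mul(-14, Pow(-95, -1))), Pow(Mul(474, Rational(-645, 26)), -1)) = Mul(Add(-32, Mul(-14, Rational(-1, 95))), Pow(Rational(-152865, 13), -1)) = Mul(Add(-32, Rational(14, 95)), Rational(-13, 152865)) = Mul(Rational(-3026, 95), Rational(-13, 152865)) = Rational(39338, 14522175)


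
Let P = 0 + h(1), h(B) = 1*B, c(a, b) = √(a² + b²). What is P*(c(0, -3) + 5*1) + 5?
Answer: 13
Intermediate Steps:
h(B) = B
P = 1 (P = 0 + 1 = 1)
P*(c(0, -3) + 5*1) + 5 = 1*(√(0² + (-3)²) + 5*1) + 5 = 1*(√(0 + 9) + 5) + 5 = 1*(√9 + 5) + 5 = 1*(3 + 5) + 5 = 1*8 + 5 = 8 + 5 = 13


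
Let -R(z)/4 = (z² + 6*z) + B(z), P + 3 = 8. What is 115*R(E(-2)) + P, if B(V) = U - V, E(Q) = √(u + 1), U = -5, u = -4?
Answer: 3685 - 2300*I*√3 ≈ 3685.0 - 3983.7*I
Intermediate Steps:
P = 5 (P = -3 + 8 = 5)
E(Q) = I*√3 (E(Q) = √(-4 + 1) = √(-3) = I*√3)
B(V) = -5 - V
R(z) = 20 - 20*z - 4*z² (R(z) = -4*((z² + 6*z) + (-5 - z)) = -4*(-5 + z² + 5*z) = 20 - 20*z - 4*z²)
115*R(E(-2)) + P = 115*(20 - 20*I*√3 - 4*(I*√3)²) + 5 = 115*(20 - 20*I*√3 - 4*(-3)) + 5 = 115*(20 - 20*I*√3 + 12) + 5 = 115*(32 - 20*I*√3) + 5 = (3680 - 2300*I*√3) + 5 = 3685 - 2300*I*√3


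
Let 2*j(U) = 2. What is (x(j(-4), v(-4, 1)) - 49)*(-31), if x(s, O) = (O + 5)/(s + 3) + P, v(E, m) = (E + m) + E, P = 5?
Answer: 2759/2 ≈ 1379.5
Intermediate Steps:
j(U) = 1 (j(U) = (½)*2 = 1)
v(E, m) = m + 2*E
x(s, O) = 5 + (5 + O)/(3 + s) (x(s, O) = (O + 5)/(s + 3) + 5 = (5 + O)/(3 + s) + 5 = 5 + (5 + O)/(3 + s))
(x(j(-4), v(-4, 1)) - 49)*(-31) = ((20 + (1 + 2*(-4)) + 5*1)/(3 + 1) - 49)*(-31) = ((20 + (1 - 8) + 5)/4 - 49)*(-31) = ((20 - 7 + 5)/4 - 49)*(-31) = ((¼)*18 - 49)*(-31) = (9/2 - 49)*(-31) = -89/2*(-31) = 2759/2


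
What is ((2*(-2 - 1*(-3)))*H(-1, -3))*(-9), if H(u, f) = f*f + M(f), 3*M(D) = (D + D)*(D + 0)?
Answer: -270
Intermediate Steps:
M(D) = 2*D**2/3 (M(D) = ((D + D)*(D + 0))/3 = ((2*D)*D)/3 = (2*D**2)/3 = 2*D**2/3)
H(u, f) = 5*f**2/3 (H(u, f) = f*f + 2*f**2/3 = f**2 + 2*f**2/3 = 5*f**2/3)
((2*(-2 - 1*(-3)))*H(-1, -3))*(-9) = ((2*(-2 - 1*(-3)))*((5/3)*(-3)**2))*(-9) = ((2*(-2 + 3))*((5/3)*9))*(-9) = ((2*1)*15)*(-9) = (2*15)*(-9) = 30*(-9) = -270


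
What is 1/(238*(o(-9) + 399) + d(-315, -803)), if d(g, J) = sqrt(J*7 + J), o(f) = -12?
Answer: 46053/4241760830 - I*sqrt(1606)/4241760830 ≈ 1.0857e-5 - 9.4477e-9*I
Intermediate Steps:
d(g, J) = 2*sqrt(2)*sqrt(J) (d(g, J) = sqrt(7*J + J) = sqrt(8*J) = 2*sqrt(2)*sqrt(J))
1/(238*(o(-9) + 399) + d(-315, -803)) = 1/(238*(-12 + 399) + 2*sqrt(2)*sqrt(-803)) = 1/(238*387 + 2*sqrt(2)*(I*sqrt(803))) = 1/(92106 + 2*I*sqrt(1606))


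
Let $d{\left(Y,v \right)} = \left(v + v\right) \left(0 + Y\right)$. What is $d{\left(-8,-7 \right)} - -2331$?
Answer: $2443$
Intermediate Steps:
$d{\left(Y,v \right)} = 2 Y v$ ($d{\left(Y,v \right)} = 2 v Y = 2 Y v$)
$d{\left(-8,-7 \right)} - -2331 = 2 \left(-8\right) \left(-7\right) - -2331 = 112 + 2331 = 2443$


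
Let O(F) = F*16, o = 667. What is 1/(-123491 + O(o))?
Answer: -1/112819 ≈ -8.8638e-6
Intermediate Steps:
O(F) = 16*F
1/(-123491 + O(o)) = 1/(-123491 + 16*667) = 1/(-123491 + 10672) = 1/(-112819) = -1/112819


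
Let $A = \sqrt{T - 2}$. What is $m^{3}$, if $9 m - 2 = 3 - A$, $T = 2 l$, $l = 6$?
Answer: $\frac{\left(5 - \sqrt{10}\right)^{3}}{729} \approx 0.0085136$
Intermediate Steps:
$T = 12$ ($T = 2 \cdot 6 = 12$)
$A = \sqrt{10}$ ($A = \sqrt{12 - 2} = \sqrt{10} \approx 3.1623$)
$m = \frac{5}{9} - \frac{\sqrt{10}}{9}$ ($m = \frac{2}{9} + \frac{3 - \sqrt{10}}{9} = \frac{2}{9} + \left(\frac{1}{3} - \frac{\sqrt{10}}{9}\right) = \frac{5}{9} - \frac{\sqrt{10}}{9} \approx 0.20419$)
$m^{3} = \left(\frac{5}{9} - \frac{\sqrt{10}}{9}\right)^{3}$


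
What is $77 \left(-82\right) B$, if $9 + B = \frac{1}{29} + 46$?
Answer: $- \frac{6781236}{29} \approx -2.3384 \cdot 10^{5}$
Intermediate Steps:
$B = \frac{1074}{29}$ ($B = -9 + \left(\frac{1}{29} + 46\right) = -9 + \frac{1335}{29} = \frac{1074}{29} \approx 37.034$)
$77 \left(-82\right) B = 77 \left(-82\right) \frac{1074}{29} = \left(-6314\right) \frac{1074}{29} = - \frac{6781236}{29}$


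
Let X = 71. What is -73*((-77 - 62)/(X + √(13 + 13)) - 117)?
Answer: 43553552/5015 - 10147*√26/5015 ≈ 8674.3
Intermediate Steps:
-73*((-77 - 62)/(X + √(13 + 13)) - 117) = -73*((-77 - 62)/(71 + √(13 + 13)) - 117) = -73*(-139/(71 + √26) - 117) = -73*(-117 - 139/(71 + √26)) = 8541 + 10147/(71 + √26)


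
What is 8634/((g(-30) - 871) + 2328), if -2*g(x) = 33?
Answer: 17268/2881 ≈ 5.9938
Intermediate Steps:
g(x) = -33/2 (g(x) = -1/2*33 = -33/2)
8634/((g(-30) - 871) + 2328) = 8634/((-33/2 - 871) + 2328) = 8634/(-1775/2 + 2328) = 8634/(2881/2) = 8634*(2/2881) = 17268/2881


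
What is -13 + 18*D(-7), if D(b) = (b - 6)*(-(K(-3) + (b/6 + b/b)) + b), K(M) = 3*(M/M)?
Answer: 2288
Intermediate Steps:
K(M) = 3 (K(M) = 3*1 = 3)
D(b) = (-6 + b)*(-4 + 5*b/6) (D(b) = (b - 6)*(-(3 + (b/6 + b/b)) + b) = (-6 + b)*(-(3 + (b*(⅙) + 1)) + b) = (-6 + b)*(-(3 + (b/6 + 1)) + b) = (-6 + b)*(-(3 + (1 + b/6)) + b) = (-6 + b)*(-(4 + b/6) + b) = (-6 + b)*((-4 - b/6) + b) = (-6 + b)*(-4 + 5*b/6))
-13 + 18*D(-7) = -13 + 18*(24 - 9*(-7) + (⅚)*(-7)²) = -13 + 18*(24 + 63 + (⅚)*49) = -13 + 18*(24 + 63 + 245/6) = -13 + 18*(767/6) = -13 + 2301 = 2288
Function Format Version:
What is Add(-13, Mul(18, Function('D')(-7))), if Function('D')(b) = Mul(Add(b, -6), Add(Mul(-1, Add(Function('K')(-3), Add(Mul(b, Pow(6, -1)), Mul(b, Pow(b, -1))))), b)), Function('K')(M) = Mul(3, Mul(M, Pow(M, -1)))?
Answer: 2288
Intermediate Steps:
Function('K')(M) = 3 (Function('K')(M) = Mul(3, 1) = 3)
Function('D')(b) = Mul(Add(-6, b), Add(-4, Mul(Rational(5, 6), b))) (Function('D')(b) = Mul(Add(b, -6), Add(Mul(-1, Add(3, Add(Mul(b, Pow(6, -1)), Mul(b, Pow(b, -1))))), b)) = Mul(Add(-6, b), Add(Mul(-1, Add(3, Add(Mul(b, Rational(1, 6)), 1))), b)) = Mul(Add(-6, b), Add(Mul(-1, Add(3, Add(Mul(Rational(1, 6), b), 1))), b)) = Mul(Add(-6, b), Add(Mul(-1, Add(3, Add(1, Mul(Rational(1, 6), b)))), b)) = Mul(Add(-6, b), Add(Mul(-1, Add(4, Mul(Rational(1, 6), b))), b)) = Mul(Add(-6, b), Add(Add(-4, Mul(Rational(-1, 6), b)), b)) = Mul(Add(-6, b), Add(-4, Mul(Rational(5, 6), b))))
Add(-13, Mul(18, Function('D')(-7))) = Add(-13, Mul(18, Add(24, Mul(-9, -7), Mul(Rational(5, 6), Pow(-7, 2))))) = Add(-13, Mul(18, Add(24, 63, Mul(Rational(5, 6), 49)))) = Add(-13, Mul(18, Add(24, 63, Rational(245, 6)))) = Add(-13, Mul(18, Rational(767, 6))) = Add(-13, 2301) = 2288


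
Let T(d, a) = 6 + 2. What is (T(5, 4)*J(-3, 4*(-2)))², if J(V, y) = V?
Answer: 576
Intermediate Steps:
T(d, a) = 8
(T(5, 4)*J(-3, 4*(-2)))² = (8*(-3))² = (-24)² = 576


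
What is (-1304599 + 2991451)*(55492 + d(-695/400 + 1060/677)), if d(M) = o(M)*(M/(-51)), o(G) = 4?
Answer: 5386604106415293/57545 ≈ 9.3607e+10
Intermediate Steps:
d(M) = -4*M/51 (d(M) = 4*(M/(-51)) = 4*(M*(-1/51)) = 4*(-M/51) = -4*M/51)
(-1304599 + 2991451)*(55492 + d(-695/400 + 1060/677)) = (-1304599 + 2991451)*(55492 - 4*(-695/400 + 1060/677)/51) = 1686852*(55492 - 4*(-695*1/400 + 1060*(1/677))/51) = 1686852*(55492 - 4*(-139/80 + 1060/677)/51) = 1686852*(55492 - 4/51*(-9303/54160)) = 1686852*(55492 + 3101/230180) = 1686852*(12773151661/230180) = 5386604106415293/57545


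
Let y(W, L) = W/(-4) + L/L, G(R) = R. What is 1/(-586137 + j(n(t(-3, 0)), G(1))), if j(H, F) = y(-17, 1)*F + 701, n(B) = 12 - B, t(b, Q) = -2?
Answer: -4/2341723 ≈ -1.7081e-6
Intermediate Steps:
y(W, L) = 1 - W/4 (y(W, L) = W*(-1/4) + 1 = -W/4 + 1 = 1 - W/4)
j(H, F) = 701 + 21*F/4 (j(H, F) = (1 - 1/4*(-17))*F + 701 = (1 + 17/4)*F + 701 = 21*F/4 + 701 = 701 + 21*F/4)
1/(-586137 + j(n(t(-3, 0)), G(1))) = 1/(-586137 + (701 + (21/4)*1)) = 1/(-586137 + (701 + 21/4)) = 1/(-586137 + 2825/4) = 1/(-2341723/4) = -4/2341723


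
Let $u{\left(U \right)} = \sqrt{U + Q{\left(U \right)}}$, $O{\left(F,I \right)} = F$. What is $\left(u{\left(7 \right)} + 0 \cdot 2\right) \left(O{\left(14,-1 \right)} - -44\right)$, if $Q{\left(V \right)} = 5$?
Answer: $116 \sqrt{3} \approx 200.92$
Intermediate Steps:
$u{\left(U \right)} = \sqrt{5 + U}$ ($u{\left(U \right)} = \sqrt{U + 5} = \sqrt{5 + U}$)
$\left(u{\left(7 \right)} + 0 \cdot 2\right) \left(O{\left(14,-1 \right)} - -44\right) = \left(\sqrt{5 + 7} + 0 \cdot 2\right) \left(14 - -44\right) = \left(\sqrt{12} + 0\right) \left(14 + 44\right) = \left(2 \sqrt{3} + 0\right) 58 = 2 \sqrt{3} \cdot 58 = 116 \sqrt{3}$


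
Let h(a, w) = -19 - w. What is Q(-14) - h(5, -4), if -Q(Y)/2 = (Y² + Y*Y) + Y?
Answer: -741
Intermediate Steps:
Q(Y) = -4*Y² - 2*Y (Q(Y) = -2*((Y² + Y*Y) + Y) = -2*((Y² + Y²) + Y) = -2*(2*Y² + Y) = -2*(Y + 2*Y²) = -4*Y² - 2*Y)
Q(-14) - h(5, -4) = -2*(-14)*(1 + 2*(-14)) - (-19 - 1*(-4)) = -2*(-14)*(1 - 28) - (-19 + 4) = -2*(-14)*(-27) - 1*(-15) = -756 + 15 = -741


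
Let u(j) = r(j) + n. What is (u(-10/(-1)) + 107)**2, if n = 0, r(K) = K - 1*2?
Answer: 13225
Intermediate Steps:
r(K) = -2 + K (r(K) = K - 2 = -2 + K)
u(j) = -2 + j (u(j) = (-2 + j) + 0 = -2 + j)
(u(-10/(-1)) + 107)**2 = ((-2 - 10/(-1)) + 107)**2 = ((-2 - 10*(-1)) + 107)**2 = ((-2 + 10) + 107)**2 = (8 + 107)**2 = 115**2 = 13225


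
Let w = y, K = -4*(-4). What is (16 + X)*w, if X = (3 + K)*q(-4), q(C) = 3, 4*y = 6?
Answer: 219/2 ≈ 109.50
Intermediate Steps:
y = 3/2 (y = (¼)*6 = 3/2 ≈ 1.5000)
K = 16
w = 3/2 ≈ 1.5000
X = 57 (X = (3 + 16)*3 = 19*3 = 57)
(16 + X)*w = (16 + 57)*(3/2) = 73*(3/2) = 219/2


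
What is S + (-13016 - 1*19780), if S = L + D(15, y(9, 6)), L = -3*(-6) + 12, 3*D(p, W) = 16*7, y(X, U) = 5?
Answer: -98186/3 ≈ -32729.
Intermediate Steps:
D(p, W) = 112/3 (D(p, W) = (16*7)/3 = (⅓)*112 = 112/3)
L = 30 (L = 18 + 12 = 30)
S = 202/3 (S = 30 + 112/3 = 202/3 ≈ 67.333)
S + (-13016 - 1*19780) = 202/3 + (-13016 - 1*19780) = 202/3 + (-13016 - 19780) = 202/3 - 32796 = -98186/3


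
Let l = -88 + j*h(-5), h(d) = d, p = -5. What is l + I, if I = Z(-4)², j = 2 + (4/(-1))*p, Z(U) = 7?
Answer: -149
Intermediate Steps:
j = 22 (j = 2 + (4/(-1))*(-5) = 2 + (4*(-1))*(-5) = 2 - 4*(-5) = 2 + 20 = 22)
I = 49 (I = 7² = 49)
l = -198 (l = -88 + 22*(-5) = -88 - 110 = -198)
l + I = -198 + 49 = -149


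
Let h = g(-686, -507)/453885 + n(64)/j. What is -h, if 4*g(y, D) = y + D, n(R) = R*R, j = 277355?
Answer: -284222693/20141963868 ≈ -0.014111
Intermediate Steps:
n(R) = R²
g(y, D) = D/4 + y/4 (g(y, D) = (y + D)/4 = (D + y)/4 = D/4 + y/4)
h = 284222693/20141963868 (h = ((¼)*(-507) + (¼)*(-686))/453885 + 64²/277355 = (-507/4 - 343/2)*(1/453885) + 4096*(1/277355) = -1193/4*1/453885 + 4096/277355 = -1193/1815540 + 4096/277355 = 284222693/20141963868 ≈ 0.014111)
-h = -1*284222693/20141963868 = -284222693/20141963868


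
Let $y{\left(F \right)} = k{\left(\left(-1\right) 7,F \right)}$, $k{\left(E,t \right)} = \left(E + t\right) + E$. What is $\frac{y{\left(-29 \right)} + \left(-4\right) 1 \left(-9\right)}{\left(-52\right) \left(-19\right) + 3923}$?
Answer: $- \frac{7}{4911} \approx -0.0014254$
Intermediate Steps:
$k{\left(E,t \right)} = t + 2 E$
$y{\left(F \right)} = -14 + F$ ($y{\left(F \right)} = F + 2 \left(\left(-1\right) 7\right) = F + 2 \left(-7\right) = F - 14 = -14 + F$)
$\frac{y{\left(-29 \right)} + \left(-4\right) 1 \left(-9\right)}{\left(-52\right) \left(-19\right) + 3923} = \frac{\left(-14 - 29\right) + \left(-4\right) 1 \left(-9\right)}{\left(-52\right) \left(-19\right) + 3923} = \frac{-43 - -36}{988 + 3923} = \frac{-43 + 36}{4911} = \left(-7\right) \frac{1}{4911} = - \frac{7}{4911}$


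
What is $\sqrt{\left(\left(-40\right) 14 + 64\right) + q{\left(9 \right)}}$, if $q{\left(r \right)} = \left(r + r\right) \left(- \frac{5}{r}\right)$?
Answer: $i \sqrt{506} \approx 22.494 i$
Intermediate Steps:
$q{\left(r \right)} = -10$ ($q{\left(r \right)} = 2 r \left(- \frac{5}{r}\right) = -10$)
$\sqrt{\left(\left(-40\right) 14 + 64\right) + q{\left(9 \right)}} = \sqrt{\left(\left(-40\right) 14 + 64\right) - 10} = \sqrt{\left(-560 + 64\right) - 10} = \sqrt{-496 - 10} = \sqrt{-506} = i \sqrt{506}$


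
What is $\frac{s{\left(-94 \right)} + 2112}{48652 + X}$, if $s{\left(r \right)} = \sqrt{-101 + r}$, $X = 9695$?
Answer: $\frac{704}{19449} + \frac{i \sqrt{195}}{58347} \approx 0.036197 + 0.00023933 i$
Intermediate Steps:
$\frac{s{\left(-94 \right)} + 2112}{48652 + X} = \frac{\sqrt{-101 - 94} + 2112}{48652 + 9695} = \frac{\sqrt{-195} + 2112}{58347} = \left(i \sqrt{195} + 2112\right) \frac{1}{58347} = \left(2112 + i \sqrt{195}\right) \frac{1}{58347} = \frac{704}{19449} + \frac{i \sqrt{195}}{58347}$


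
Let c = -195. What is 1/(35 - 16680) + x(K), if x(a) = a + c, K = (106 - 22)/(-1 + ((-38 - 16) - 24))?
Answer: -257814484/1314955 ≈ -196.06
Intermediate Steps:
K = -84/79 (K = 84/(-1 + (-54 - 24)) = 84/(-1 - 78) = 84/(-79) = 84*(-1/79) = -84/79 ≈ -1.0633)
x(a) = -195 + a (x(a) = a - 195 = -195 + a)
1/(35 - 16680) + x(K) = 1/(35 - 16680) + (-195 - 84/79) = 1/(-16645) - 15489/79 = -1/16645 - 15489/79 = -257814484/1314955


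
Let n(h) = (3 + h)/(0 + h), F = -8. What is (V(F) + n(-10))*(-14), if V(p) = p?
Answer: 511/5 ≈ 102.20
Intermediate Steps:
n(h) = (3 + h)/h
(V(F) + n(-10))*(-14) = (-8 + (3 - 10)/(-10))*(-14) = (-8 - ⅒*(-7))*(-14) = (-8 + 7/10)*(-14) = -73/10*(-14) = 511/5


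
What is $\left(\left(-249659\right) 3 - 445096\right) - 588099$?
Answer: $-1782172$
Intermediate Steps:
$\left(\left(-249659\right) 3 - 445096\right) - 588099 = \left(-748977 - 445096\right) - 588099 = -1194073 - 588099 = -1782172$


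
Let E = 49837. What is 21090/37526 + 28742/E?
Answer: 1064817311/935091631 ≈ 1.1387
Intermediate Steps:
21090/37526 + 28742/E = 21090/37526 + 28742/49837 = 21090*(1/37526) + 28742*(1/49837) = 10545/18763 + 28742/49837 = 1064817311/935091631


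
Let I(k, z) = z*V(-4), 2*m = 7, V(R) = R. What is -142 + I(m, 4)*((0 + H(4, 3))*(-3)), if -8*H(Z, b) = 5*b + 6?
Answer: -268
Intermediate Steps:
H(Z, b) = -¾ - 5*b/8 (H(Z, b) = -(5*b + 6)/8 = -(6 + 5*b)/8 = -¾ - 5*b/8)
m = 7/2 (m = (½)*7 = 7/2 ≈ 3.5000)
I(k, z) = -4*z (I(k, z) = z*(-4) = -4*z)
-142 + I(m, 4)*((0 + H(4, 3))*(-3)) = -142 + (-4*4)*((0 + (-¾ - 5/8*3))*(-3)) = -142 - 16*(0 + (-¾ - 15/8))*(-3) = -142 - 16*(0 - 21/8)*(-3) = -142 - (-42)*(-3) = -142 - 16*63/8 = -142 - 126 = -268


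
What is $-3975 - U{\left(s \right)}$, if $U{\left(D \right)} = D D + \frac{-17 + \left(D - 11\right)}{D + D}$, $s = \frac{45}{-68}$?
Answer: $- \frac{831715213}{208080} \approx -3997.1$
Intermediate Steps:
$s = - \frac{45}{68}$ ($s = 45 \left(- \frac{1}{68}\right) = - \frac{45}{68} \approx -0.66177$)
$U{\left(D \right)} = D^{2} + \frac{-28 + D}{2 D}$ ($U{\left(D \right)} = D^{2} + \frac{-17 + \left(-11 + D\right)}{2 D} = D^{2} + \left(-28 + D\right) \frac{1}{2 D} = D^{2} + \frac{-28 + D}{2 D}$)
$-3975 - U{\left(s \right)} = -3975 - \frac{-14 + \left(- \frac{45}{68}\right)^{3} + \frac{1}{2} \left(- \frac{45}{68}\right)}{- \frac{45}{68}} = -3975 - - \frac{68 \left(-14 - \frac{91125}{314432} - \frac{45}{136}\right)}{45} = -3975 - \left(- \frac{68}{45}\right) \left(- \frac{4597213}{314432}\right) = -3975 - \frac{4597213}{208080} = - \frac{831715213}{208080}$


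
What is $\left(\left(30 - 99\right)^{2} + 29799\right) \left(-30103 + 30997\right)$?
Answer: $30896640$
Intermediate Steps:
$\left(\left(30 - 99\right)^{2} + 29799\right) \left(-30103 + 30997\right) = \left(\left(-69\right)^{2} + 29799\right) 894 = \left(4761 + 29799\right) 894 = 34560 \cdot 894 = 30896640$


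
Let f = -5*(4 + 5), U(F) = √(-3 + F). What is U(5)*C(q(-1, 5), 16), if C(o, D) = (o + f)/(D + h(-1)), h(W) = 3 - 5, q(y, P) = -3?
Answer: -24*√2/7 ≈ -4.8487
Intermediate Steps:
h(W) = -2
f = -45 (f = -5*9 = -45)
C(o, D) = (-45 + o)/(-2 + D) (C(o, D) = (o - 45)/(D - 2) = (-45 + o)/(-2 + D))
U(5)*C(q(-1, 5), 16) = √(-3 + 5)*((-45 - 3)/(-2 + 16)) = √2*(-48/14) = √2*((1/14)*(-48)) = √2*(-24/7) = -24*√2/7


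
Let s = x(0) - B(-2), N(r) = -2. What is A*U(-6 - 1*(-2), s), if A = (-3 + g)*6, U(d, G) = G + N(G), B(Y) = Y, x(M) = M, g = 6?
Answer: 0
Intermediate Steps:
s = 2 (s = 0 - 1*(-2) = 0 + 2 = 2)
U(d, G) = -2 + G (U(d, G) = G - 2 = -2 + G)
A = 18 (A = (-3 + 6)*6 = 3*6 = 18)
A*U(-6 - 1*(-2), s) = 18*(-2 + 2) = 18*0 = 0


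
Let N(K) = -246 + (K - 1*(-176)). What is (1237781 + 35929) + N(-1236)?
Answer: 1272404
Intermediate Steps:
N(K) = -70 + K (N(K) = -246 + (K + 176) = -246 + (176 + K) = -70 + K)
(1237781 + 35929) + N(-1236) = (1237781 + 35929) + (-70 - 1236) = 1273710 - 1306 = 1272404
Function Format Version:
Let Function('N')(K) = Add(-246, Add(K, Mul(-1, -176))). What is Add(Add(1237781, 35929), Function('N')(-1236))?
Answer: 1272404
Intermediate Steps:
Function('N')(K) = Add(-70, K) (Function('N')(K) = Add(-246, Add(K, 176)) = Add(-246, Add(176, K)) = Add(-70, K))
Add(Add(1237781, 35929), Function('N')(-1236)) = Add(Add(1237781, 35929), Add(-70, -1236)) = Add(1273710, -1306) = 1272404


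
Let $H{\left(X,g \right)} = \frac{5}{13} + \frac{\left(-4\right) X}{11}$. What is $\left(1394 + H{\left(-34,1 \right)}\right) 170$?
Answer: $\frac{34198050}{143} \approx 2.3915 \cdot 10^{5}$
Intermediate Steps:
$H{\left(X,g \right)} = \frac{5}{13} - \frac{4 X}{11}$ ($H{\left(X,g \right)} = 5 \cdot \frac{1}{13} + - 4 X \frac{1}{11} = \frac{5}{13} - \frac{4 X}{11}$)
$\left(1394 + H{\left(-34,1 \right)}\right) 170 = \left(1394 + \left(\frac{5}{13} - - \frac{136}{11}\right)\right) 170 = \left(1394 + \left(\frac{5}{13} + \frac{136}{11}\right)\right) 170 = \left(1394 + \frac{1823}{143}\right) 170 = \frac{201165}{143} \cdot 170 = \frac{34198050}{143}$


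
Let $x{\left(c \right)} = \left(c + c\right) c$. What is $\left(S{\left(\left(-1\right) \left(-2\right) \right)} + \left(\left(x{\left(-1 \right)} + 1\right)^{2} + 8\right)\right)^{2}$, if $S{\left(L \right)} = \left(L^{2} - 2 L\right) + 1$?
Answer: $324$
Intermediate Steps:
$x{\left(c \right)} = 2 c^{2}$ ($x{\left(c \right)} = 2 c c = 2 c^{2}$)
$S{\left(L \right)} = 1 + L^{2} - 2 L$
$\left(S{\left(\left(-1\right) \left(-2\right) \right)} + \left(\left(x{\left(-1 \right)} + 1\right)^{2} + 8\right)\right)^{2} = \left(\left(1 + \left(\left(-1\right) \left(-2\right)\right)^{2} - 2 \left(\left(-1\right) \left(-2\right)\right)\right) + \left(\left(2 \left(-1\right)^{2} + 1\right)^{2} + 8\right)\right)^{2} = \left(\left(1 + 2^{2} - 4\right) + \left(\left(2 \cdot 1 + 1\right)^{2} + 8\right)\right)^{2} = \left(\left(1 + 4 - 4\right) + \left(\left(2 + 1\right)^{2} + 8\right)\right)^{2} = \left(1 + \left(3^{2} + 8\right)\right)^{2} = \left(1 + \left(9 + 8\right)\right)^{2} = \left(1 + 17\right)^{2} = 18^{2} = 324$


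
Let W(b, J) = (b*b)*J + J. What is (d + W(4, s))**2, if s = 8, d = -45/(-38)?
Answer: 27175369/1444 ≈ 18820.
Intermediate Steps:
d = 45/38 (d = -45*(-1/38) = 45/38 ≈ 1.1842)
W(b, J) = J + J*b**2 (W(b, J) = b**2*J + J = J*b**2 + J = J + J*b**2)
(d + W(4, s))**2 = (45/38 + 8*(1 + 4**2))**2 = (45/38 + 8*(1 + 16))**2 = (45/38 + 8*17)**2 = (45/38 + 136)**2 = (5213/38)**2 = 27175369/1444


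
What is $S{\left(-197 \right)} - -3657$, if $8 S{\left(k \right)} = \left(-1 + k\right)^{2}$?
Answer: $\frac{17115}{2} \approx 8557.5$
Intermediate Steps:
$S{\left(k \right)} = \frac{\left(-1 + k\right)^{2}}{8}$
$S{\left(-197 \right)} - -3657 = \frac{\left(-1 - 197\right)^{2}}{8} - -3657 = \frac{\left(-198\right)^{2}}{8} + 3657 = \frac{1}{8} \cdot 39204 + 3657 = \frac{9801}{2} + 3657 = \frac{17115}{2}$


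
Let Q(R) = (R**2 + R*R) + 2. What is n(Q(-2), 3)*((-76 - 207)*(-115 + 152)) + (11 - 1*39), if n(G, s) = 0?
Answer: -28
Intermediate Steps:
Q(R) = 2 + 2*R**2 (Q(R) = (R**2 + R**2) + 2 = 2*R**2 + 2 = 2 + 2*R**2)
n(Q(-2), 3)*((-76 - 207)*(-115 + 152)) + (11 - 1*39) = 0*((-76 - 207)*(-115 + 152)) + (11 - 1*39) = 0*(-283*37) + (11 - 39) = 0*(-10471) - 28 = 0 - 28 = -28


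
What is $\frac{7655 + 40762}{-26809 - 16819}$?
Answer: $- \frac{48417}{43628} \approx -1.1098$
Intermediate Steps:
$\frac{7655 + 40762}{-26809 - 16819} = \frac{48417}{-43628} = 48417 \left(- \frac{1}{43628}\right) = - \frac{48417}{43628}$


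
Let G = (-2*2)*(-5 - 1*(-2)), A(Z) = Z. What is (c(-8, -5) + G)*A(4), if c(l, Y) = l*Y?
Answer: 208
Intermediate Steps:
c(l, Y) = Y*l
G = 12 (G = -4*(-5 + 2) = -4*(-3) = 12)
(c(-8, -5) + G)*A(4) = (-5*(-8) + 12)*4 = (40 + 12)*4 = 52*4 = 208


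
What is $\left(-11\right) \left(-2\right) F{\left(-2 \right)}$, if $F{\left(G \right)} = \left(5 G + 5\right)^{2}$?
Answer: $550$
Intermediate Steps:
$F{\left(G \right)} = \left(5 + 5 G\right)^{2}$
$\left(-11\right) \left(-2\right) F{\left(-2 \right)} = \left(-11\right) \left(-2\right) 25 \left(1 - 2\right)^{2} = 22 \cdot 25 \left(-1\right)^{2} = 22 \cdot 25 \cdot 1 = 22 \cdot 25 = 550$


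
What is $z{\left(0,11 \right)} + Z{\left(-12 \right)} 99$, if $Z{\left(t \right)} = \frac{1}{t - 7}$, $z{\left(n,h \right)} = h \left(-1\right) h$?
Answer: $- \frac{2398}{19} \approx -126.21$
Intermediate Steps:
$z{\left(n,h \right)} = - h^{2}$ ($z{\left(n,h \right)} = - h h = - h^{2}$)
$Z{\left(t \right)} = \frac{1}{-7 + t}$
$z{\left(0,11 \right)} + Z{\left(-12 \right)} 99 = - 11^{2} + \frac{1}{-7 - 12} \cdot 99 = \left(-1\right) 121 + \frac{1}{-19} \cdot 99 = -121 - \frac{99}{19} = - \frac{2398}{19}$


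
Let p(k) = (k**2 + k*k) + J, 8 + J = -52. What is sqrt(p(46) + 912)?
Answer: 2*sqrt(1271) ≈ 71.302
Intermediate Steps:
J = -60 (J = -8 - 52 = -60)
p(k) = -60 + 2*k**2 (p(k) = (k**2 + k*k) - 60 = (k**2 + k**2) - 60 = 2*k**2 - 60 = -60 + 2*k**2)
sqrt(p(46) + 912) = sqrt((-60 + 2*46**2) + 912) = sqrt((-60 + 2*2116) + 912) = sqrt((-60 + 4232) + 912) = sqrt(4172 + 912) = sqrt(5084) = 2*sqrt(1271)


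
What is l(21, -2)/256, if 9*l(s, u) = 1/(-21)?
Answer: -1/48384 ≈ -2.0668e-5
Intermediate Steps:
l(s, u) = -1/189 (l(s, u) = (⅑)/(-21) = (⅑)*(-1/21) = -1/189)
l(21, -2)/256 = -1/189/256 = -1/189*1/256 = -1/48384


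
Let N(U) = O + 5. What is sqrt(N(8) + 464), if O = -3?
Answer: sqrt(466) ≈ 21.587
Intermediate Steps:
N(U) = 2 (N(U) = -3 + 5 = 2)
sqrt(N(8) + 464) = sqrt(2 + 464) = sqrt(466)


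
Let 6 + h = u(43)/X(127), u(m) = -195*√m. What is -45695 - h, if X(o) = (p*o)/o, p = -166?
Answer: -45689 - 195*√43/166 ≈ -45697.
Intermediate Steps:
X(o) = -166 (X(o) = (-166*o)/o = -166)
h = -6 + 195*√43/166 (h = -6 - 195*√43/(-166) = -6 - 195*√43*(-1/166) = -6 + 195*√43/166 ≈ 1.7030)
-45695 - h = -45695 - (-6 + 195*√43/166) = -45695 + (6 - 195*√43/166) = -45689 - 195*√43/166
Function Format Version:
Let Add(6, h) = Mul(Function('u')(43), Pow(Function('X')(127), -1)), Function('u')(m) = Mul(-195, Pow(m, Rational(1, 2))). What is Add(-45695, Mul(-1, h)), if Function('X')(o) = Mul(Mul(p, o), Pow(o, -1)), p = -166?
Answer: Add(-45689, Mul(Rational(-195, 166), Pow(43, Rational(1, 2)))) ≈ -45697.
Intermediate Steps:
Function('X')(o) = -166 (Function('X')(o) = Mul(Mul(-166, o), Pow(o, -1)) = -166)
h = Add(-6, Mul(Rational(195, 166), Pow(43, Rational(1, 2)))) (h = Add(-6, Mul(Mul(-195, Pow(43, Rational(1, 2))), Pow(-166, -1))) = Add(-6, Mul(Mul(-195, Pow(43, Rational(1, 2))), Rational(-1, 166))) = Add(-6, Mul(Rational(195, 166), Pow(43, Rational(1, 2)))) ≈ 1.7030)
Add(-45695, Mul(-1, h)) = Add(-45695, Mul(-1, Add(-6, Mul(Rational(195, 166), Pow(43, Rational(1, 2)))))) = Add(-45695, Add(6, Mul(Rational(-195, 166), Pow(43, Rational(1, 2))))) = Add(-45689, Mul(Rational(-195, 166), Pow(43, Rational(1, 2))))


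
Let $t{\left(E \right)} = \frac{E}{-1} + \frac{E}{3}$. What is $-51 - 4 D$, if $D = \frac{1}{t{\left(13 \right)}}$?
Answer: $- \frac{657}{13} \approx -50.538$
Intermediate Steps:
$t{\left(E \right)} = - \frac{2 E}{3}$ ($t{\left(E \right)} = E \left(-1\right) + E \frac{1}{3} = - E + \frac{E}{3} = - \frac{2 E}{3}$)
$D = - \frac{3}{26}$ ($D = \frac{1}{\left(- \frac{2}{3}\right) 13} = \frac{1}{- \frac{26}{3}} = - \frac{3}{26} \approx -0.11538$)
$-51 - 4 D = -51 - - \frac{6}{13} = -51 + \frac{6}{13} = - \frac{657}{13}$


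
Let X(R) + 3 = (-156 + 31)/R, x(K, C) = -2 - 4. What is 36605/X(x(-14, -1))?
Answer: 219630/107 ≈ 2052.6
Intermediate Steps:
x(K, C) = -6
X(R) = -3 - 125/R (X(R) = -3 + (-156 + 31)/R = -3 - 125/R)
36605/X(x(-14, -1)) = 36605/(-3 - 125/(-6)) = 36605/(-3 - 125*(-1/6)) = 36605/(-3 + 125/6) = 36605/(107/6) = 36605*(6/107) = 219630/107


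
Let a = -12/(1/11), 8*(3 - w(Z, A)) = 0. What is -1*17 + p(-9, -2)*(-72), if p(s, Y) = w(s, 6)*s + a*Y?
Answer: -17081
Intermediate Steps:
w(Z, A) = 3 (w(Z, A) = 3 - ⅛*0 = 3 + 0 = 3)
a = -132 (a = -12/1/11 = -12*11 = -132)
p(s, Y) = -132*Y + 3*s (p(s, Y) = 3*s - 132*Y = -132*Y + 3*s)
-1*17 + p(-9, -2)*(-72) = -1*17 + (-132*(-2) + 3*(-9))*(-72) = -17 + (264 - 27)*(-72) = -17 + 237*(-72) = -17 - 17064 = -17081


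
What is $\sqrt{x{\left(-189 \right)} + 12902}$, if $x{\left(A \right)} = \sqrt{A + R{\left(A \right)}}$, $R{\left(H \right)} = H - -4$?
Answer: $\sqrt{12902 + i \sqrt{374}} \approx 113.59 + 0.0851 i$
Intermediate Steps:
$R{\left(H \right)} = 4 + H$ ($R{\left(H \right)} = H + 4 = 4 + H$)
$x{\left(A \right)} = \sqrt{4 + 2 A}$ ($x{\left(A \right)} = \sqrt{A + \left(4 + A\right)} = \sqrt{4 + 2 A}$)
$\sqrt{x{\left(-189 \right)} + 12902} = \sqrt{\sqrt{4 + 2 \left(-189\right)} + 12902} = \sqrt{\sqrt{4 - 378} + 12902} = \sqrt{\sqrt{-374} + 12902} = \sqrt{i \sqrt{374} + 12902} = \sqrt{12902 + i \sqrt{374}}$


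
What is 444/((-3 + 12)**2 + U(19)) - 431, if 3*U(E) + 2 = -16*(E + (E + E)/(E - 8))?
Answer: -575383/1301 ≈ -442.26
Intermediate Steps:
U(E) = -2/3 - 16*E/3 - 32*E/(3*(-8 + E)) (U(E) = -2/3 + (-16*(E + (E + E)/(E - 8)))/3 = -2/3 + (-16*(E + (2*E)/(-8 + E)))/3 = -2/3 + (-16*(E + 2*E/(-8 + E)))/3 = -2/3 + (-16*E - 32*E/(-8 + E))/3 = -2/3 + (-16*E/3 - 32*E/(3*(-8 + E))) = -2/3 - 16*E/3 - 32*E/(3*(-8 + E)))
444/((-3 + 12)**2 + U(19)) - 431 = 444/((-3 + 12)**2 + 2*(8 - 8*19**2 + 47*19)/(3*(-8 + 19))) - 431 = 444/(9**2 + (2/3)*(8 - 8*361 + 893)/11) - 431 = 444/(81 + (2/3)*(1/11)*(8 - 2888 + 893)) - 431 = 444/(81 + (2/3)*(1/11)*(-1987)) - 431 = 444/(81 - 3974/33) - 431 = 444/(-1301/33) - 431 = 444*(-33/1301) - 431 = -14652/1301 - 431 = -575383/1301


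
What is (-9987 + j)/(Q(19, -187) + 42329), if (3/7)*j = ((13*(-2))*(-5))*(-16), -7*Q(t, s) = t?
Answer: -311647/888852 ≈ -0.35062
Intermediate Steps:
Q(t, s) = -t/7
j = -14560/3 (j = 7*(((13*(-2))*(-5))*(-16))/3 = 7*(-26*(-5)*(-16))/3 = 7*(130*(-16))/3 = (7/3)*(-2080) = -14560/3 ≈ -4853.3)
(-9987 + j)/(Q(19, -187) + 42329) = (-9987 - 14560/3)/(-⅐*19 + 42329) = -44521/(3*(-19/7 + 42329)) = -44521/(3*296284/7) = -44521/3*7/296284 = -311647/888852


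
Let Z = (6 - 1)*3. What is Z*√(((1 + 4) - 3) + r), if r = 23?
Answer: 75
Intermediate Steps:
Z = 15 (Z = 5*3 = 15)
Z*√(((1 + 4) - 3) + r) = 15*√(((1 + 4) - 3) + 23) = 15*√((5 - 3) + 23) = 15*√(2 + 23) = 15*√25 = 15*5 = 75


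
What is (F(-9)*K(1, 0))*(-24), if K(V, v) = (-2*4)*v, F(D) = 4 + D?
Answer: 0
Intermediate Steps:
K(V, v) = -8*v
(F(-9)*K(1, 0))*(-24) = ((4 - 9)*(-8*0))*(-24) = -5*0*(-24) = 0*(-24) = 0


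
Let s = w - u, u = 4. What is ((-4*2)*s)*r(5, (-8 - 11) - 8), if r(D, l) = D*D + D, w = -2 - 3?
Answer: 2160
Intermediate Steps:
w = -5
r(D, l) = D + D² (r(D, l) = D² + D = D + D²)
s = -9 (s = -5 - 1*4 = -5 - 4 = -9)
((-4*2)*s)*r(5, (-8 - 11) - 8) = (-4*2*(-9))*(5*(1 + 5)) = (-8*(-9))*(5*6) = 72*30 = 2160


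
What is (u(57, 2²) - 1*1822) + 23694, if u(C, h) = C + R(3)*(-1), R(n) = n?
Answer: 21926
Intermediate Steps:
u(C, h) = -3 + C (u(C, h) = C + 3*(-1) = C - 3 = -3 + C)
(u(57, 2²) - 1*1822) + 23694 = ((-3 + 57) - 1*1822) + 23694 = (54 - 1822) + 23694 = -1768 + 23694 = 21926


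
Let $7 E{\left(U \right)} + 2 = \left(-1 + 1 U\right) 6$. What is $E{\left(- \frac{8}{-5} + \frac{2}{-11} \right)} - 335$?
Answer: $- \frac{18421}{55} \approx -334.93$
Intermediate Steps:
$E{\left(U \right)} = - \frac{8}{7} + \frac{6 U}{7}$ ($E{\left(U \right)} = - \frac{2}{7} + \frac{\left(-1 + 1 U\right) 6}{7} = - \frac{2}{7} + \frac{\left(-1 + U\right) 6}{7} = - \frac{2}{7} + \frac{-6 + 6 U}{7} = - \frac{2}{7} + \left(- \frac{6}{7} + \frac{6 U}{7}\right) = - \frac{8}{7} + \frac{6 U}{7}$)
$E{\left(- \frac{8}{-5} + \frac{2}{-11} \right)} - 335 = \left(- \frac{8}{7} + \frac{6 \left(- \frac{8}{-5} + \frac{2}{-11}\right)}{7}\right) - 335 = \left(- \frac{8}{7} + \frac{6 \left(\left(-8\right) \left(- \frac{1}{5}\right) + 2 \left(- \frac{1}{11}\right)\right)}{7}\right) - 335 = \left(- \frac{8}{7} + \frac{6 \left(\frac{8}{5} - \frac{2}{11}\right)}{7}\right) - 335 = \left(- \frac{8}{7} + \frac{6}{7} \cdot \frac{78}{55}\right) - 335 = \left(- \frac{8}{7} + \frac{468}{385}\right) - 335 = \frac{4}{55} - 335 = - \frac{18421}{55}$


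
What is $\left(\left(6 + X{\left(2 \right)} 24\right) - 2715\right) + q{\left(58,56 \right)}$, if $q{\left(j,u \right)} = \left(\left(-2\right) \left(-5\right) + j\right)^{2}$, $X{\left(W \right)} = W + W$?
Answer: $2011$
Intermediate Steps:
$X{\left(W \right)} = 2 W$
$q{\left(j,u \right)} = \left(10 + j\right)^{2}$
$\left(\left(6 + X{\left(2 \right)} 24\right) - 2715\right) + q{\left(58,56 \right)} = \left(\left(6 + 2 \cdot 2 \cdot 24\right) - 2715\right) + \left(10 + 58\right)^{2} = \left(\left(6 + 4 \cdot 24\right) - 2715\right) + 68^{2} = \left(\left(6 + 96\right) - 2715\right) + 4624 = \left(102 - 2715\right) + 4624 = -2613 + 4624 = 2011$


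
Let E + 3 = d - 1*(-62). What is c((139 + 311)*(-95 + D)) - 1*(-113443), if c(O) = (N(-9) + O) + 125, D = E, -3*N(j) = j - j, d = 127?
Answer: 154518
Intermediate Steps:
N(j) = 0 (N(j) = -(j - j)/3 = -⅓*0 = 0)
E = 186 (E = -3 + (127 - 1*(-62)) = -3 + (127 + 62) = -3 + 189 = 186)
D = 186
c(O) = 125 + O (c(O) = (0 + O) + 125 = O + 125 = 125 + O)
c((139 + 311)*(-95 + D)) - 1*(-113443) = (125 + (139 + 311)*(-95 + 186)) - 1*(-113443) = (125 + 450*91) + 113443 = (125 + 40950) + 113443 = 41075 + 113443 = 154518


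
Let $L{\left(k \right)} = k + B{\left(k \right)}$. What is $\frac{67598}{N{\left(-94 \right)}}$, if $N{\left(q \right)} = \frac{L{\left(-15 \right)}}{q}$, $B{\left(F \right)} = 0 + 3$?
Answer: $\frac{1588553}{3} \approx 5.2952 \cdot 10^{5}$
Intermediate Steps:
$B{\left(F \right)} = 3$
$L{\left(k \right)} = 3 + k$ ($L{\left(k \right)} = k + 3 = 3 + k$)
$N{\left(q \right)} = - \frac{12}{q}$ ($N{\left(q \right)} = \frac{3 - 15}{q} = - \frac{12}{q}$)
$\frac{67598}{N{\left(-94 \right)}} = \frac{67598}{\left(-12\right) \frac{1}{-94}} = \frac{67598}{\left(-12\right) \left(- \frac{1}{94}\right)} = \frac{67598}{\frac{6}{47}} = 67598 \cdot \frac{47}{6} = \frac{1588553}{3}$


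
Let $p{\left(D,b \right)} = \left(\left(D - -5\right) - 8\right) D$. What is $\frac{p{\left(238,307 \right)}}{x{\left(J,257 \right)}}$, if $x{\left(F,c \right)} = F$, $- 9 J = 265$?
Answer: $- \frac{100674}{53} \approx -1899.5$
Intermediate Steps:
$J = - \frac{265}{9}$ ($J = \left(- \frac{1}{9}\right) 265 = - \frac{265}{9} \approx -29.444$)
$p{\left(D,b \right)} = D \left(-3 + D\right)$ ($p{\left(D,b \right)} = \left(\left(D + 5\right) - 8\right) D = \left(\left(5 + D\right) - 8\right) D = \left(-3 + D\right) D = D \left(-3 + D\right)$)
$\frac{p{\left(238,307 \right)}}{x{\left(J,257 \right)}} = \frac{238 \left(-3 + 238\right)}{- \frac{265}{9}} = 238 \cdot 235 \left(- \frac{9}{265}\right) = 55930 \left(- \frac{9}{265}\right) = - \frac{100674}{53}$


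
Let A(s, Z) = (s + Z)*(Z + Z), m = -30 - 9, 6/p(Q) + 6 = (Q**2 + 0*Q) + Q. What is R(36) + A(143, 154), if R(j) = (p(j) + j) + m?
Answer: 20215534/221 ≈ 91473.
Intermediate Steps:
p(Q) = 6/(-6 + Q + Q**2) (p(Q) = 6/(-6 + ((Q**2 + 0*Q) + Q)) = 6/(-6 + ((Q**2 + 0) + Q)) = 6/(-6 + (Q**2 + Q)) = 6/(-6 + (Q + Q**2)) = 6/(-6 + Q + Q**2))
m = -39
A(s, Z) = 2*Z*(Z + s) (A(s, Z) = (Z + s)*(2*Z) = 2*Z*(Z + s))
R(j) = -39 + j + 6/(-6 + j + j**2) (R(j) = (6/(-6 + j + j**2) + j) - 39 = (j + 6/(-6 + j + j**2)) - 39 = -39 + j + 6/(-6 + j + j**2))
R(36) + A(143, 154) = (6 + (-39 + 36)*(-6 + 36 + 36**2))/(-6 + 36 + 36**2) + 2*154*(154 + 143) = (6 - 3*(-6 + 36 + 1296))/(-6 + 36 + 1296) + 2*154*297 = (6 - 3*1326)/1326 + 91476 = (6 - 3978)/1326 + 91476 = (1/1326)*(-3972) + 91476 = -662/221 + 91476 = 20215534/221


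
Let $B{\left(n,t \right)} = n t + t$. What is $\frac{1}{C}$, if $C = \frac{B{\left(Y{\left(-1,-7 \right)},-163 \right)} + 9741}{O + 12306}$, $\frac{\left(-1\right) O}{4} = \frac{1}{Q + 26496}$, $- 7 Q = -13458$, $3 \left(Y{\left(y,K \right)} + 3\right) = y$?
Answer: $\frac{306004069}{251679605} \approx 1.2158$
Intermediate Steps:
$Y{\left(y,K \right)} = -3 + \frac{y}{3}$
$Q = \frac{13458}{7}$ ($Q = \left(- \frac{1}{7}\right) \left(-13458\right) = \frac{13458}{7} \approx 1922.6$)
$O = - \frac{14}{99465}$ ($O = - \frac{4}{\frac{13458}{7} + 26496} = - \frac{4}{\frac{198930}{7}} = \left(-4\right) \frac{7}{198930} = - \frac{14}{99465} \approx -0.00014075$)
$B{\left(n,t \right)} = t + n t$
$C = \frac{251679605}{306004069}$ ($C = \frac{- 163 \left(1 + \left(-3 + \frac{1}{3} \left(-1\right)\right)\right) + 9741}{- \frac{14}{99465} + 12306} = \frac{- 163 \left(1 - \frac{10}{3}\right) + 9741}{\frac{1224016276}{99465}} = \left(- 163 \left(1 - \frac{10}{3}\right) + 9741\right) \frac{99465}{1224016276} = \left(\left(-163\right) \left(- \frac{7}{3}\right) + 9741\right) \frac{99465}{1224016276} = \left(\frac{1141}{3} + 9741\right) \frac{99465}{1224016276} = \frac{30364}{3} \cdot \frac{99465}{1224016276} = \frac{251679605}{306004069} \approx 0.82247$)
$\frac{1}{C} = \frac{1}{\frac{251679605}{306004069}} = \frac{306004069}{251679605}$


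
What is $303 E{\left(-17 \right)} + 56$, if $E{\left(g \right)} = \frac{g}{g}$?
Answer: $359$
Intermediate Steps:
$E{\left(g \right)} = 1$
$303 E{\left(-17 \right)} + 56 = 303 \cdot 1 + 56 = 303 + 56 = 359$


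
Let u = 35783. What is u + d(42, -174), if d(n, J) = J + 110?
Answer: 35719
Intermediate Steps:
d(n, J) = 110 + J
u + d(42, -174) = 35783 + (110 - 174) = 35783 - 64 = 35719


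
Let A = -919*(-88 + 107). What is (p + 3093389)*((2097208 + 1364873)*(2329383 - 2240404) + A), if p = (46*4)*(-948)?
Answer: 899191965742144966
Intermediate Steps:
A = -17461 (A = -919*19 = -17461)
p = -174432 (p = 184*(-948) = -174432)
(p + 3093389)*((2097208 + 1364873)*(2329383 - 2240404) + A) = (-174432 + 3093389)*((2097208 + 1364873)*(2329383 - 2240404) - 17461) = 2918957*(3462081*88979 - 17461) = 2918957*(308052505299 - 17461) = 2918957*308052487838 = 899191965742144966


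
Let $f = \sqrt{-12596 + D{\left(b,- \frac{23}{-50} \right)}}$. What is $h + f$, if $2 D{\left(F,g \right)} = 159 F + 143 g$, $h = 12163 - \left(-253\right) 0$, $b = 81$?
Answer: $12163 + \frac{i \sqrt{612361}}{10} \approx 12163.0 + 78.254 i$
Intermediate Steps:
$h = 12163$ ($h = 12163 - 0 = 12163 + 0 = 12163$)
$D{\left(F,g \right)} = \frac{143 g}{2} + \frac{159 F}{2}$ ($D{\left(F,g \right)} = \frac{159 F + 143 g}{2} = \frac{143 g + 159 F}{2} = \frac{143 g}{2} + \frac{159 F}{2}$)
$f = \frac{i \sqrt{612361}}{10}$ ($f = \sqrt{-12596 + \left(\frac{143 \left(- \frac{23}{-50}\right)}{2} + \frac{159}{2} \cdot 81\right)} = \sqrt{-12596 + \left(\frac{143 \left(\left(-23\right) \left(- \frac{1}{50}\right)\right)}{2} + \frac{12879}{2}\right)} = \sqrt{-12596 + \left(\frac{143}{2} \cdot \frac{23}{50} + \frac{12879}{2}\right)} = \sqrt{-12596 + \left(\frac{3289}{100} + \frac{12879}{2}\right)} = \sqrt{-12596 + \frac{647239}{100}} = \sqrt{- \frac{612361}{100}} = \frac{i \sqrt{612361}}{10} \approx 78.254 i$)
$h + f = 12163 + \frac{i \sqrt{612361}}{10}$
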